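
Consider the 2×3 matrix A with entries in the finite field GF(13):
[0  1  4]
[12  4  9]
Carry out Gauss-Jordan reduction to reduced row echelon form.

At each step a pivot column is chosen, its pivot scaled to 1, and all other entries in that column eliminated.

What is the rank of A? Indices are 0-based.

[1] R0 <-> R1
[1] R0 /= 12  ⇒  (1, 9, 4)
[2] R1 /= 1  ⇒  (0, 1, 4)
     R0 -= 9·R1  ⇒  (1, 0, 7)

rank = 2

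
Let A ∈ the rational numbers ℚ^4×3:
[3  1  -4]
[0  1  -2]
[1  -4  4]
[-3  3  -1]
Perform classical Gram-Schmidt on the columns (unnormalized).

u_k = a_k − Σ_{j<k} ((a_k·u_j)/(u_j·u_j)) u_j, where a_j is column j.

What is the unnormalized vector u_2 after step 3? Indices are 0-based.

u_2 = (4/59, -43/59, -9/59, 1/59)

Step 1: u_0 = a_0 = (3, 0, 1, -3).
Step 2: u_1 = a_1 − (-10/19)·u_0 = (49/19, 1, -66/19, 27/19).
Step 3: u_2 = a_2 − (-5/19)·u_0 − (-75/59)·u_1 = (4/59, -43/59, -9/59, 1/59).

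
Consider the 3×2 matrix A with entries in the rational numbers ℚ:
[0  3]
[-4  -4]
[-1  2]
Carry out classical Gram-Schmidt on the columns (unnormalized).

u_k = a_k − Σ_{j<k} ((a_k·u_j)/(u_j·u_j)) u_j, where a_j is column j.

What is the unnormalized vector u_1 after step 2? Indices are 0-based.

u_1 = (3, -12/17, 48/17)

Step 1: u_0 = a_0 = (0, -4, -1).
Step 2: u_1 = a_1 − (14/17)·u_0 = (3, -12/17, 48/17).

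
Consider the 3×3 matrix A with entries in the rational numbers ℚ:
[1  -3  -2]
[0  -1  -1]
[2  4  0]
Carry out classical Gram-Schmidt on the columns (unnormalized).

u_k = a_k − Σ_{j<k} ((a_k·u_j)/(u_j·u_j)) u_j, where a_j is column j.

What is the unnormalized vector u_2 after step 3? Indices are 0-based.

Step 1: u_0 = a_0 = (1, 0, 2).
Step 2: u_1 = a_1 − (1)·u_0 = (-4, -1, 2).
Step 3: u_2 = a_2 − (-2/5)·u_0 − (3/7)·u_1 = (4/35, -4/7, -2/35).

u_2 = (4/35, -4/7, -2/35)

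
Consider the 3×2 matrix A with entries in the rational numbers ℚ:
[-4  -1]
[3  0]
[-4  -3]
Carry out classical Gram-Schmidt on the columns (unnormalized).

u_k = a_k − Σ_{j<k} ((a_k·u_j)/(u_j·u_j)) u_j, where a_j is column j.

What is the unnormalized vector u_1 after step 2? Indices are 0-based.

u_1 = (23/41, -48/41, -59/41)

Step 1: u_0 = a_0 = (-4, 3, -4).
Step 2: u_1 = a_1 − (16/41)·u_0 = (23/41, -48/41, -59/41).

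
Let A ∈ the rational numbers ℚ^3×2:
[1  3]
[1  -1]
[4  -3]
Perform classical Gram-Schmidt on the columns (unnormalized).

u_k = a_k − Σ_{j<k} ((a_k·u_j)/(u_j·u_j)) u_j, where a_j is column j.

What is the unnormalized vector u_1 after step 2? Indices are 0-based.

u_1 = (32/9, -4/9, -7/9)

Step 1: u_0 = a_0 = (1, 1, 4).
Step 2: u_1 = a_1 − (-5/9)·u_0 = (32/9, -4/9, -7/9).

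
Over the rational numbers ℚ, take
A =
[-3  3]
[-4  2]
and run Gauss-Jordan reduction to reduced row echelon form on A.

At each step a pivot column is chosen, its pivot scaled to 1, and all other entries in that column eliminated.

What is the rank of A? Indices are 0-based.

rank = 2

pivot(0,0)=-3: scale R0 → (1, -1)
  clear (1,0): R1 −= (-4)R0 → (0, -2)
pivot(1,1)=-2: scale R1 → (0, 1)
  clear (0,1): R0 −= (-1)R1 → (1, 0)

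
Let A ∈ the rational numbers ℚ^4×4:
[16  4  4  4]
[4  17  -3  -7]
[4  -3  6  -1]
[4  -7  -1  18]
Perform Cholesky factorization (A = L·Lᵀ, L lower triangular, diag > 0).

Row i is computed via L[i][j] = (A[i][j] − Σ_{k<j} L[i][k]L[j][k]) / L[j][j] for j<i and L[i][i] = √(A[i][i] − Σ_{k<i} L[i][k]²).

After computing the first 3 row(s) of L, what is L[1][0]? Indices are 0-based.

Step 1: L[0][0] = √(16) = 4.
  L[1][0] = (4) / L[0][0] = 1.
Step 2: L[1][1] = √(16) = 4.
  L[2][0] = (4) / L[0][0] = 1.
  L[2][1] = (-4) / L[1][1] = -1.
Step 3: L[2][2] = √(4) = 2.

L[1][0] = 1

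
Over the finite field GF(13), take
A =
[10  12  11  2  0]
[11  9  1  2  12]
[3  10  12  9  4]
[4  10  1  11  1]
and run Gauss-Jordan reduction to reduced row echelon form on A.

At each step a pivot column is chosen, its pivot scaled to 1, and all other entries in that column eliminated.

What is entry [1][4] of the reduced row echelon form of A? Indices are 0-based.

[1] R0 /= 10  ⇒  (1, 9, 5, 8, 0)
     R1 -= 11·R0  ⇒  (0, 1, 11, 5, 12)
     R2 -= 3·R0  ⇒  (0, 9, 10, 11, 4)
     R3 -= 4·R0  ⇒  (0, 0, 7, 5, 1)
[2] R1 /= 1  ⇒  (0, 1, 11, 5, 12)
     R0 -= 9·R1  ⇒  (1, 0, 10, 2, 9)
     R2 -= 9·R1  ⇒  (0, 0, 2, 5, 0)
[3] R2 /= 2  ⇒  (0, 0, 1, 9, 0)
     R0 -= 10·R2  ⇒  (1, 0, 0, 3, 9)
     R1 -= 11·R2  ⇒  (0, 1, 0, 10, 12)
     R3 -= 7·R2  ⇒  (0, 0, 0, 7, 1)
[4] R3 /= 7  ⇒  (0, 0, 0, 1, 2)
     R0 -= 3·R3  ⇒  (1, 0, 0, 0, 3)
     R1 -= 10·R3  ⇒  (0, 1, 0, 0, 5)
     R2 -= 9·R3  ⇒  (0, 0, 1, 0, 8)

M[1][4] = 5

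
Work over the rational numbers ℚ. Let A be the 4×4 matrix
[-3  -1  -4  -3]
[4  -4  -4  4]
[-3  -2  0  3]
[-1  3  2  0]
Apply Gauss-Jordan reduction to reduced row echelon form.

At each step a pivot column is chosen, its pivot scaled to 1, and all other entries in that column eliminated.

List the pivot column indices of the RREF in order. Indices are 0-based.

step 1: normalize row 0 (÷-3) = (1, 1/3, 4/3, 1)
  row 1: subtract 4×row0 = (0, -16/3, -28/3, 0)
  row 2: subtract -3×row0 = (0, -1, 4, 6)
  row 3: subtract -1×row0 = (0, 10/3, 10/3, 1)
step 2: normalize row 1 (÷-16/3) = (0, 1, 7/4, 0)
  row 0: subtract 1/3×row1 = (1, 0, 3/4, 1)
  row 2: subtract -1×row1 = (0, 0, 23/4, 6)
  row 3: subtract 10/3×row1 = (0, 0, -5/2, 1)
step 3: normalize row 2 (÷23/4) = (0, 0, 1, 24/23)
  row 0: subtract 3/4×row2 = (1, 0, 0, 5/23)
  row 1: subtract 7/4×row2 = (0, 1, 0, -42/23)
  row 3: subtract -5/2×row2 = (0, 0, 0, 83/23)
step 4: normalize row 3 (÷83/23) = (0, 0, 0, 1)
  row 0: subtract 5/23×row3 = (1, 0, 0, 0)
  row 1: subtract -42/23×row3 = (0, 1, 0, 0)
  row 2: subtract 24/23×row3 = (0, 0, 1, 0)

pivot columns: 0, 1, 2, 3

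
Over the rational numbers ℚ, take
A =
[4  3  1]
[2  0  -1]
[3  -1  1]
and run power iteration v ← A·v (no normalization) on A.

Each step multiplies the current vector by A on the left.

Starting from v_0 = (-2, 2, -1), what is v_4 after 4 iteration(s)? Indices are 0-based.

v_4 = (-747, -144, -441)

v_0 = (-2, 2, -1).
v_1 = A·v_0 = (-3, -3, -9).
v_2 = A·v_1 = (-30, 3, -15).
v_3 = A·v_2 = (-126, -45, -108).
v_4 = A·v_3 = (-747, -144, -441).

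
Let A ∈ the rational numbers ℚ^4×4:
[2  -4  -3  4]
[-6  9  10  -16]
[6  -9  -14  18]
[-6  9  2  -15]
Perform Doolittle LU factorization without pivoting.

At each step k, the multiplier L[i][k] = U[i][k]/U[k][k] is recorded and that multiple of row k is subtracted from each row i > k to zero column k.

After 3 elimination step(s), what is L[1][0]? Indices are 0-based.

L[1][0] = -3

Step 1: pivot at (0,0) is 2.
  row1 ← row1 − (-3)·row0  ⇒  L[1][0]=-3, U row1=(0, -3, 1, -4)
  row2 ← row2 − (3)·row0  ⇒  L[2][0]=3, U row2=(0, 3, -5, 6)
  row3 ← row3 − (-3)·row0  ⇒  L[3][0]=-3, U row3=(0, -3, -7, -3)
Step 2: pivot at (1,1) is -3.
  row2 ← row2 − (-1)·row1  ⇒  L[2][1]=-1, U row2=(0, 0, -4, 2)
  row3 ← row3 − (1)·row1  ⇒  L[3][1]=1, U row3=(0, 0, -8, 1)
Step 3: pivot at (2,2) is -4.
  row3 ← row3 − (2)·row2  ⇒  L[3][2]=2, U row3=(0, 0, 0, -3)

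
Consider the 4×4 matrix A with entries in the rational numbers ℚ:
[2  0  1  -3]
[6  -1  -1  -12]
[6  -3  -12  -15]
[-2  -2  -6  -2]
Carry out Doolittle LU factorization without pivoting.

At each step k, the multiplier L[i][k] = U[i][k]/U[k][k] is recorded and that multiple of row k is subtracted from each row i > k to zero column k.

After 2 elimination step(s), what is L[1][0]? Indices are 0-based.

L[1][0] = 3

[col 0] pivot 2
  R1 -= 3*R0 → (0, -1, -4, -3)  (L[1][0] := 3)
  R2 -= 3*R0 → (0, -3, -15, -6)  (L[2][0] := 3)
  R3 -= -1*R0 → (0, -2, -5, -5)  (L[3][0] := -1)
[col 1] pivot -1
  R2 -= 3*R1 → (0, 0, -3, 3)  (L[2][1] := 3)
  R3 -= 2*R1 → (0, 0, 3, 1)  (L[3][1] := 2)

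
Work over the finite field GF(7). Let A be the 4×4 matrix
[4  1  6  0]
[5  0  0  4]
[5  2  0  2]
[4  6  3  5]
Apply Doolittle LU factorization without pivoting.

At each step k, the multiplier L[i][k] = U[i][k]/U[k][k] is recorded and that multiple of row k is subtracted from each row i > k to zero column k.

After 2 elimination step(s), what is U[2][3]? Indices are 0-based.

U[2][3] = 3

[col 0] pivot 4
  R1 -= 3*R0 → (0, 4, 3, 4)  (L[1][0] := 3)
  R2 -= 3*R0 → (0, 6, 3, 2)  (L[2][0] := 3)
  R3 -= 1*R0 → (0, 5, 4, 5)  (L[3][0] := 1)
[col 1] pivot 4
  R2 -= 5*R1 → (0, 0, 2, 3)  (L[2][1] := 5)
  R3 -= 3*R1 → (0, 0, 2, 0)  (L[3][1] := 3)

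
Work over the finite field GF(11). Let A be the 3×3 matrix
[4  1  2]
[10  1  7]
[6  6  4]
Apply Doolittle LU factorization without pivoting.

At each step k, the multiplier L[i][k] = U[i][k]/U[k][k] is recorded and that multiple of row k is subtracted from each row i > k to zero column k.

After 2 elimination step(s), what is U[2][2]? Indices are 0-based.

Step 1: pivot at (0,0) is 4.
  row1 ← row1 − (8)·row0  ⇒  L[1][0]=8, U row1=(0, 4, 2)
  row2 ← row2 − (7)·row0  ⇒  L[2][0]=7, U row2=(0, 10, 1)
Step 2: pivot at (1,1) is 4.
  row2 ← row2 − (8)·row1  ⇒  L[2][1]=8, U row2=(0, 0, 7)

U[2][2] = 7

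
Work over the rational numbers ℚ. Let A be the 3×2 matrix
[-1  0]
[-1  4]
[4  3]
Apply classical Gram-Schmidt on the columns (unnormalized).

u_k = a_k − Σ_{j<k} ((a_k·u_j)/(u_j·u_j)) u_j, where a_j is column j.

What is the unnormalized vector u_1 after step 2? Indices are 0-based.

Step 1: u_0 = a_0 = (-1, -1, 4).
Step 2: u_1 = a_1 − (4/9)·u_0 = (4/9, 40/9, 11/9).

u_1 = (4/9, 40/9, 11/9)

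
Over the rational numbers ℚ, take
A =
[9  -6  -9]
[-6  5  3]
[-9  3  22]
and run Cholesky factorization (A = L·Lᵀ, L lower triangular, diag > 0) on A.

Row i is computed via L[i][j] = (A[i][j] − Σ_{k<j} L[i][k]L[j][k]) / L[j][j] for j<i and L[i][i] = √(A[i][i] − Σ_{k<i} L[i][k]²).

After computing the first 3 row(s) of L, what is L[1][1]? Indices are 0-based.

L[1][1] = 1

Step 1: L[0][0] = √(9) = 3.
  L[1][0] = (-6) / L[0][0] = -2.
Step 2: L[1][1] = √(1) = 1.
  L[2][0] = (-9) / L[0][0] = -3.
  L[2][1] = (-3) / L[1][1] = -3.
Step 3: L[2][2] = √(4) = 2.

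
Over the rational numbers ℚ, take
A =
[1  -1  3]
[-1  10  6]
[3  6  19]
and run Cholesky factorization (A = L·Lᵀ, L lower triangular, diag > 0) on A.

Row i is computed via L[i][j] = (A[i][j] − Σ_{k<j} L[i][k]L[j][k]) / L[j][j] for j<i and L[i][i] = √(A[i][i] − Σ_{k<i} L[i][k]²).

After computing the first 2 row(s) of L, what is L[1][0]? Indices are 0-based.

Step 1: L[0][0] = √(1) = 1.
  L[1][0] = (-1) / L[0][0] = -1.
Step 2: L[1][1] = √(9) = 3.

L[1][0] = -1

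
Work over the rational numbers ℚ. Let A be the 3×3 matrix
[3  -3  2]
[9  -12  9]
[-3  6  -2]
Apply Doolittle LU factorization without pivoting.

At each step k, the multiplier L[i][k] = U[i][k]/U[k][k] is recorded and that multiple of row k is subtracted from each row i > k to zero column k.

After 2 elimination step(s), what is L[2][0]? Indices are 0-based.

[col 0] pivot 3
  R1 -= 3*R0 → (0, -3, 3)  (L[1][0] := 3)
  R2 -= -1*R0 → (0, 3, 0)  (L[2][0] := -1)
[col 1] pivot -3
  R2 -= -1*R1 → (0, 0, 3)  (L[2][1] := -1)

L[2][0] = -1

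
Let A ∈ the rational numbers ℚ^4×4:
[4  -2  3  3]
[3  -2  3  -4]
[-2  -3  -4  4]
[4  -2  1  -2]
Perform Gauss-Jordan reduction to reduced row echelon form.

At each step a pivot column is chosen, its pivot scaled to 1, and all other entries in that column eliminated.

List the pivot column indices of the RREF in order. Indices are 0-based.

pivot columns: 0, 1, 2, 3

[1] R0 /= 4  ⇒  (1, -1/2, 3/4, 3/4)
     R1 -= 3·R0  ⇒  (0, -1/2, 3/4, -25/4)
     R2 -= -2·R0  ⇒  (0, -4, -5/2, 11/2)
     R3 -= 4·R0  ⇒  (0, 0, -2, -5)
[2] R1 /= -1/2  ⇒  (0, 1, -3/2, 25/2)
     R0 -= -1/2·R1  ⇒  (1, 0, 0, 7)
     R2 -= -4·R1  ⇒  (0, 0, -17/2, 111/2)
[3] R2 /= -17/2  ⇒  (0, 0, 1, -111/17)
     R1 -= -3/2·R2  ⇒  (0, 1, 0, 46/17)
     R3 -= -2·R2  ⇒  (0, 0, 0, -307/17)
[4] R3 /= -307/17  ⇒  (0, 0, 0, 1)
     R0 -= 7·R3  ⇒  (1, 0, 0, 0)
     R1 -= 46/17·R3  ⇒  (0, 1, 0, 0)
     R2 -= -111/17·R3  ⇒  (0, 0, 1, 0)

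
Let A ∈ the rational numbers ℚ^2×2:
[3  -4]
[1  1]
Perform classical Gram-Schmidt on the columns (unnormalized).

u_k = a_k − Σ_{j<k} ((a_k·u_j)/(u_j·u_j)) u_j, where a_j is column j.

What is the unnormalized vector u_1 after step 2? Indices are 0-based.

u_1 = (-7/10, 21/10)

Step 1: u_0 = a_0 = (3, 1).
Step 2: u_1 = a_1 − (-11/10)·u_0 = (-7/10, 21/10).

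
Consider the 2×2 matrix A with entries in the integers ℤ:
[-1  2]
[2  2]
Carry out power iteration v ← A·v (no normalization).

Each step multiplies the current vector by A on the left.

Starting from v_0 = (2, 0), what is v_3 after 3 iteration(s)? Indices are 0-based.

v_3 = (-2, 28)

v_0 = (2, 0).
v_1 = A·v_0 = (-2, 4).
v_2 = A·v_1 = (10, 4).
v_3 = A·v_2 = (-2, 28).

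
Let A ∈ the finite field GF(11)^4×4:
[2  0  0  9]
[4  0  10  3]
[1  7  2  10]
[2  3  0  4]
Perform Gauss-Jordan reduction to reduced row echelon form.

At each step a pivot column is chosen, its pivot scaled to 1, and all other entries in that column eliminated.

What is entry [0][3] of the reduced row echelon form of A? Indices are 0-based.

M[0][3] = 10

pivot(0,0)=2: scale R0 → (1, 0, 0, 10)
  clear (1,0): R1 −= (4)R0 → (0, 0, 10, 7)
  clear (2,0): R2 −= (1)R0 → (0, 7, 2, 0)
  clear (3,0): R3 −= (2)R0 → (0, 3, 0, 6)
pivot(1,1): swap R1↔R2
pivot(1,1)=7: scale R1 → (0, 1, 5, 0)
  clear (3,1): R3 −= (3)R1 → (0, 0, 7, 6)
pivot(2,2)=10: scale R2 → (0, 0, 1, 4)
  clear (1,2): R1 −= (5)R2 → (0, 1, 0, 2)
  clear (3,2): R3 −= (7)R2 → (0, 0, 0, 0)
col 3: no nonzero at/below row 3; advance.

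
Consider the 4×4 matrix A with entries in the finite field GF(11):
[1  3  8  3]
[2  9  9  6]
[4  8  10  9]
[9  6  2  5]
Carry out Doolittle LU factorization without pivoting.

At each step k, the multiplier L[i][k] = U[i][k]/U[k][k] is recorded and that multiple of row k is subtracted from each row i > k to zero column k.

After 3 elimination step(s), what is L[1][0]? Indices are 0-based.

Step 1: pivot at (0,0) is 1.
  row1 ← row1 − (2)·row0  ⇒  L[1][0]=2, U row1=(0, 3, 4, 0)
  row2 ← row2 − (4)·row0  ⇒  L[2][0]=4, U row2=(0, 7, 0, 8)
  row3 ← row3 − (9)·row0  ⇒  L[3][0]=9, U row3=(0, 1, 7, 0)
Step 2: pivot at (1,1) is 3.
  row2 ← row2 − (6)·row1  ⇒  L[2][1]=6, U row2=(0, 0, 9, 8)
  row3 ← row3 − (4)·row1  ⇒  L[3][1]=4, U row3=(0, 0, 2, 0)
Step 3: pivot at (2,2) is 9.
  row3 ← row3 − (10)·row2  ⇒  L[3][2]=10, U row3=(0, 0, 0, 8)

L[1][0] = 2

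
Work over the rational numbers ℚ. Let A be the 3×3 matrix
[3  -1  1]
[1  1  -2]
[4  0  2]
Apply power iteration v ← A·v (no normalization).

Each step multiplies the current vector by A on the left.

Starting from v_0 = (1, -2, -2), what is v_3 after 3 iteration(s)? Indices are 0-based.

v_0 = (1, -2, -2).
v_1 = A·v_0 = (3, 3, 0).
v_2 = A·v_1 = (6, 6, 12).
v_3 = A·v_2 = (24, -12, 48).

v_3 = (24, -12, 48)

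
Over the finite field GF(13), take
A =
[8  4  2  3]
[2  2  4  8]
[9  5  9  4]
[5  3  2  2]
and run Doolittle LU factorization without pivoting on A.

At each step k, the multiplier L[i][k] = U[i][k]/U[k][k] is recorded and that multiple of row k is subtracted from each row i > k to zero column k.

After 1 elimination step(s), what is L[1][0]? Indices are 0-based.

k=0: U[0][0]=8
  eliminate (1,0): mult=10, new row 1: (0, 1, 10, 4); set L[1][0]=10
  eliminate (2,0): mult=6, new row 2: (0, 7, 10, 12); set L[2][0]=6
  eliminate (3,0): mult=12, new row 3: (0, 7, 4, 5); set L[3][0]=12

L[1][0] = 10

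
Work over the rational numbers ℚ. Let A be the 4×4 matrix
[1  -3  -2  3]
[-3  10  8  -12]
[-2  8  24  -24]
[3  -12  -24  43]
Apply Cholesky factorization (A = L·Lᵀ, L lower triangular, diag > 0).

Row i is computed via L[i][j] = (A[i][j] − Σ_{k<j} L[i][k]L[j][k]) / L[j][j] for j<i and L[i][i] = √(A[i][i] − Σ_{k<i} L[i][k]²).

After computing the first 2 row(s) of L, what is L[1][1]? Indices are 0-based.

L[1][1] = 1

Step 1: L[0][0] = √(1) = 1.
  L[1][0] = (-3) / L[0][0] = -3.
Step 2: L[1][1] = √(1) = 1.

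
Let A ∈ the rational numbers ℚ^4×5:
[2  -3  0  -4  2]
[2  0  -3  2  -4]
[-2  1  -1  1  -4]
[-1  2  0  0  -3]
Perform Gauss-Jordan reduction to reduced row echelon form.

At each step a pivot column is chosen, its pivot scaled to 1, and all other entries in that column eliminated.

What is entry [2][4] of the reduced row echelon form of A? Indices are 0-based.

M[2][4] = 38/17

[1] R0 /= 2  ⇒  (1, -3/2, 0, -2, 1)
     R1 -= 2·R0  ⇒  (0, 3, -3, 6, -6)
     R2 -= -2·R0  ⇒  (0, -2, -1, -3, -2)
     R3 -= -1·R0  ⇒  (0, 1/2, 0, -2, -2)
[2] R1 /= 3  ⇒  (0, 1, -1, 2, -2)
     R0 -= -3/2·R1  ⇒  (1, 0, -3/2, 1, -2)
     R2 -= -2·R1  ⇒  (0, 0, -3, 1, -6)
     R3 -= 1/2·R1  ⇒  (0, 0, 1/2, -3, -1)
[3] R2 /= -3  ⇒  (0, 0, 1, -1/3, 2)
     R0 -= -3/2·R2  ⇒  (1, 0, 0, 1/2, 1)
     R1 -= -1·R2  ⇒  (0, 1, 0, 5/3, 0)
     R3 -= 1/2·R2  ⇒  (0, 0, 0, -17/6, -2)
[4] R3 /= -17/6  ⇒  (0, 0, 0, 1, 12/17)
     R0 -= 1/2·R3  ⇒  (1, 0, 0, 0, 11/17)
     R1 -= 5/3·R3  ⇒  (0, 1, 0, 0, -20/17)
     R2 -= -1/3·R3  ⇒  (0, 0, 1, 0, 38/17)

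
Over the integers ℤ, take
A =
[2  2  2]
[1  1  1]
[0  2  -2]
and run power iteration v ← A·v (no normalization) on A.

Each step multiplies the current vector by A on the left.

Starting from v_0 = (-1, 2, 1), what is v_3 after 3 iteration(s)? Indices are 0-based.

v_3 = (48, 24, 16)

v_0 = (-1, 2, 1).
v_1 = A·v_0 = (4, 2, 2).
v_2 = A·v_1 = (16, 8, 0).
v_3 = A·v_2 = (48, 24, 16).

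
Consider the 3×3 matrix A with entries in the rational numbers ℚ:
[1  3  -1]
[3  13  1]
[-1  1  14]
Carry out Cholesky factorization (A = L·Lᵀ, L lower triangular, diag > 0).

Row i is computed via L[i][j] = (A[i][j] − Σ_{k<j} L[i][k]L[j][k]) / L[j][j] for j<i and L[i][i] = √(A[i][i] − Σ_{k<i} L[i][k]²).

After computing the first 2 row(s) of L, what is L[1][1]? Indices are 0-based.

Step 1: L[0][0] = √(1) = 1.
  L[1][0] = (3) / L[0][0] = 3.
Step 2: L[1][1] = √(4) = 2.

L[1][1] = 2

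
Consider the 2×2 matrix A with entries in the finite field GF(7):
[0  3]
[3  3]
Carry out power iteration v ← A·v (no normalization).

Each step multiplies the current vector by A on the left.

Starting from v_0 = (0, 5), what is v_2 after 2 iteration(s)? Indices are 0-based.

v_2 = (3, 6)

v_0 = (0, 5).
v_1 = A·v_0 = (1, 1).
v_2 = A·v_1 = (3, 6).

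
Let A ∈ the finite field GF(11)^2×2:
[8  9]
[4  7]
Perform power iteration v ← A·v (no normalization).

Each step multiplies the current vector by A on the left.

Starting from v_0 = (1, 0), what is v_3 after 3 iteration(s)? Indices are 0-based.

v_0 = (1, 0).
v_1 = A·v_0 = (8, 4).
v_2 = A·v_1 = (1, 5).
v_3 = A·v_2 = (9, 6).

v_3 = (9, 6)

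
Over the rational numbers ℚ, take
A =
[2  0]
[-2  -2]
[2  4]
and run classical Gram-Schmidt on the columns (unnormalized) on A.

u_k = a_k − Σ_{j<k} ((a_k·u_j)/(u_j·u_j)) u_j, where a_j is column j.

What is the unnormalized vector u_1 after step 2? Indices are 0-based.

u_1 = (-2, 0, 2)

Step 1: u_0 = a_0 = (2, -2, 2).
Step 2: u_1 = a_1 − (1)·u_0 = (-2, 0, 2).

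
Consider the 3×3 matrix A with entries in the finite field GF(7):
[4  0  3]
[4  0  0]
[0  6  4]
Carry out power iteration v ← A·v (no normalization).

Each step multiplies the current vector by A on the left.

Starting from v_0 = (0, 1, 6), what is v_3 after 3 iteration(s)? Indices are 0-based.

v_3 = (0, 4, 2)

v_0 = (0, 1, 6).
v_1 = A·v_0 = (4, 0, 2).
v_2 = A·v_1 = (1, 2, 1).
v_3 = A·v_2 = (0, 4, 2).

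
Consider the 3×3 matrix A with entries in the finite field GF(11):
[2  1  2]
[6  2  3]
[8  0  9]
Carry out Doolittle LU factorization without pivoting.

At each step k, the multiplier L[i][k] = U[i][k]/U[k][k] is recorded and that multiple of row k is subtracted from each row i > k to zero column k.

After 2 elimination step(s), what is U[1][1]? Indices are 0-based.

Step 1: pivot at (0,0) is 2.
  row1 ← row1 − (3)·row0  ⇒  L[1][0]=3, U row1=(0, 10, 8)
  row2 ← row2 − (4)·row0  ⇒  L[2][0]=4, U row2=(0, 7, 1)
Step 2: pivot at (1,1) is 10.
  row2 ← row2 − (4)·row1  ⇒  L[2][1]=4, U row2=(0, 0, 2)

U[1][1] = 10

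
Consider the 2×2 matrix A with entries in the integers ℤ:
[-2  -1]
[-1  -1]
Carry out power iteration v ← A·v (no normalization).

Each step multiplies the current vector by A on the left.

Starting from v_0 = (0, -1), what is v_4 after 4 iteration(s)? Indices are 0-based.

v_4 = (-21, -13)

v_0 = (0, -1).
v_1 = A·v_0 = (1, 1).
v_2 = A·v_1 = (-3, -2).
v_3 = A·v_2 = (8, 5).
v_4 = A·v_3 = (-21, -13).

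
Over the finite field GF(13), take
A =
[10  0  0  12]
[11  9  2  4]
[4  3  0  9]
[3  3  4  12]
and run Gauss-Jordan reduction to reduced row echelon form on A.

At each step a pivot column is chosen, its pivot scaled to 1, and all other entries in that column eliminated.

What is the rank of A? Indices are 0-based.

rank = 4

[1] R0 /= 10  ⇒  (1, 0, 0, 9)
     R1 -= 11·R0  ⇒  (0, 9, 2, 9)
     R2 -= 4·R0  ⇒  (0, 3, 0, 12)
     R3 -= 3·R0  ⇒  (0, 3, 4, 11)
[2] R1 /= 9  ⇒  (0, 1, 6, 1)
     R2 -= 3·R1  ⇒  (0, 0, 8, 9)
     R3 -= 3·R1  ⇒  (0, 0, 12, 8)
[3] R2 /= 8  ⇒  (0, 0, 1, 6)
     R1 -= 6·R2  ⇒  (0, 1, 0, 4)
     R3 -= 12·R2  ⇒  (0, 0, 0, 1)
[4] R3 /= 1  ⇒  (0, 0, 0, 1)
     R0 -= 9·R3  ⇒  (1, 0, 0, 0)
     R1 -= 4·R3  ⇒  (0, 1, 0, 0)
     R2 -= 6·R3  ⇒  (0, 0, 1, 0)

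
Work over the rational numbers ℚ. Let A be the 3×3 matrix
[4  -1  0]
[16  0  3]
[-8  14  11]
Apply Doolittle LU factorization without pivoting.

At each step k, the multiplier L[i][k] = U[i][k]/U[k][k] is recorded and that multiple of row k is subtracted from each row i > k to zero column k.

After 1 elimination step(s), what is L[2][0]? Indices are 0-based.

L[2][0] = -2

k=0: U[0][0]=4
  eliminate (1,0): mult=4, new row 1: (0, 4, 3); set L[1][0]=4
  eliminate (2,0): mult=-2, new row 2: (0, 12, 11); set L[2][0]=-2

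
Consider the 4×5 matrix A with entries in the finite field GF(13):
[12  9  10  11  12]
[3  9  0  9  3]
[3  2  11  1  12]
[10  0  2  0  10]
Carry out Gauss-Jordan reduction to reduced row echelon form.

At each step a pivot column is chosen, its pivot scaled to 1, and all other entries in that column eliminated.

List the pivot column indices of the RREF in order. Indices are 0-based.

pivot(0,0)=12: scale R0 → (1, 4, 3, 2, 1)
  clear (1,0): R1 −= (3)R0 → (0, 10, 4, 3, 0)
  clear (2,0): R2 −= (3)R0 → (0, 3, 2, 8, 9)
  clear (3,0): R3 −= (10)R0 → (0, 12, 11, 6, 0)
pivot(1,1)=10: scale R1 → (0, 1, 3, 12, 0)
  clear (0,1): R0 −= (4)R1 → (1, 0, 4, 6, 1)
  clear (2,1): R2 −= (3)R1 → (0, 0, 6, 11, 9)
  clear (3,1): R3 −= (12)R1 → (0, 0, 1, 5, 0)
pivot(2,2)=6: scale R2 → (0, 0, 1, 4, 8)
  clear (0,2): R0 −= (4)R2 → (1, 0, 0, 3, 8)
  clear (1,2): R1 −= (3)R2 → (0, 1, 0, 0, 2)
  clear (3,2): R3 −= (1)R2 → (0, 0, 0, 1, 5)
pivot(3,3)=1: scale R3 → (0, 0, 0, 1, 5)
  clear (0,3): R0 −= (3)R3 → (1, 0, 0, 0, 6)
  clear (2,3): R2 −= (4)R3 → (0, 0, 1, 0, 1)

pivot columns: 0, 1, 2, 3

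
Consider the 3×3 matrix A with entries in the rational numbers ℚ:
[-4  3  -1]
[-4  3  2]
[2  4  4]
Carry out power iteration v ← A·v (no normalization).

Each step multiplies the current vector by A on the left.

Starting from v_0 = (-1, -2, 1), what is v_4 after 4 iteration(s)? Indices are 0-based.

v_0 = (-1, -2, 1).
v_1 = A·v_0 = (-3, 0, -6).
v_2 = A·v_1 = (18, 0, -30).
v_3 = A·v_2 = (-42, -132, -84).
v_4 = A·v_3 = (-144, -396, -948).

v_4 = (-144, -396, -948)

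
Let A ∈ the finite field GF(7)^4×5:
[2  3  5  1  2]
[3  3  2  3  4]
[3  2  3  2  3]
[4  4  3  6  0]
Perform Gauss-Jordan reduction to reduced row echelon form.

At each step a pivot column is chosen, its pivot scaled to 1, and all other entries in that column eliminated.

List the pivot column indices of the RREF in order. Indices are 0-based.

step 1: normalize row 0 (÷2) = (1, 5, 6, 4, 1)
  row 1: subtract 3×row0 = (0, 2, 5, 5, 1)
  row 2: subtract 3×row0 = (0, 1, 6, 4, 0)
  row 3: subtract 4×row0 = (0, 5, 0, 4, 3)
step 2: normalize row 1 (÷2) = (0, 1, 6, 6, 4)
  row 0: subtract 5×row1 = (1, 0, 4, 2, 2)
  row 2: subtract 1×row1 = (0, 0, 0, 5, 3)
  row 3: subtract 5×row1 = (0, 0, 5, 2, 4)
step 3: exchange rows 2,3
step 3: normalize row 2 (÷5) = (0, 0, 1, 6, 5)
  row 0: subtract 4×row2 = (1, 0, 0, 6, 3)
  row 1: subtract 6×row2 = (0, 1, 0, 5, 2)
step 4: normalize row 3 (÷5) = (0, 0, 0, 1, 2)
  row 0: subtract 6×row3 = (1, 0, 0, 0, 5)
  row 1: subtract 5×row3 = (0, 1, 0, 0, 6)
  row 2: subtract 6×row3 = (0, 0, 1, 0, 0)

pivot columns: 0, 1, 2, 3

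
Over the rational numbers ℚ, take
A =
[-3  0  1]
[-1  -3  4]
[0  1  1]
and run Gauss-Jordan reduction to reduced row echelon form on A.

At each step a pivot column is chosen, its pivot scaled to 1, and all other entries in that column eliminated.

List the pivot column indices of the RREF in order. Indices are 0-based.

pivot(0,0)=-3: scale R0 → (1, 0, -1/3)
  clear (1,0): R1 −= (-1)R0 → (0, -3, 11/3)
pivot(1,1)=-3: scale R1 → (0, 1, -11/9)
  clear (2,1): R2 −= (1)R1 → (0, 0, 20/9)
pivot(2,2)=20/9: scale R2 → (0, 0, 1)
  clear (0,2): R0 −= (-1/3)R2 → (1, 0, 0)
  clear (1,2): R1 −= (-11/9)R2 → (0, 1, 0)

pivot columns: 0, 1, 2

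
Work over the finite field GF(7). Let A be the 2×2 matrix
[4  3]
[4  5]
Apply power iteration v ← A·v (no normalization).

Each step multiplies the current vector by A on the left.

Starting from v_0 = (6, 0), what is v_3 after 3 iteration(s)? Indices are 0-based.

v_0 = (6, 0).
v_1 = A·v_0 = (3, 3).
v_2 = A·v_1 = (0, 6).
v_3 = A·v_2 = (4, 2).

v_3 = (4, 2)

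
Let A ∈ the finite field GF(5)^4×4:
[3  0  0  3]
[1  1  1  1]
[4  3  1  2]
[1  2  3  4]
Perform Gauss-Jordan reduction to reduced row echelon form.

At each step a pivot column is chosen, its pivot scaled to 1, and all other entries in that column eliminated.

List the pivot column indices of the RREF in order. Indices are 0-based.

pivot columns: 0, 1, 2, 3

pivot(0,0)=3: scale R0 → (1, 0, 0, 1)
  clear (1,0): R1 −= (1)R0 → (0, 1, 1, 0)
  clear (2,0): R2 −= (4)R0 → (0, 3, 1, 3)
  clear (3,0): R3 −= (1)R0 → (0, 2, 3, 3)
pivot(1,1)=1: scale R1 → (0, 1, 1, 0)
  clear (2,1): R2 −= (3)R1 → (0, 0, 3, 3)
  clear (3,1): R3 −= (2)R1 → (0, 0, 1, 3)
pivot(2,2)=3: scale R2 → (0, 0, 1, 1)
  clear (1,2): R1 −= (1)R2 → (0, 1, 0, 4)
  clear (3,2): R3 −= (1)R2 → (0, 0, 0, 2)
pivot(3,3)=2: scale R3 → (0, 0, 0, 1)
  clear (0,3): R0 −= (1)R3 → (1, 0, 0, 0)
  clear (1,3): R1 −= (4)R3 → (0, 1, 0, 0)
  clear (2,3): R2 −= (1)R3 → (0, 0, 1, 0)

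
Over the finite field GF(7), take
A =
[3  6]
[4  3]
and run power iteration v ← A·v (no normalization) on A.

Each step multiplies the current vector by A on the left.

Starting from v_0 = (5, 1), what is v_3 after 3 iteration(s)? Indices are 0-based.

v_3 = (2, 3)

v_0 = (5, 1).
v_1 = A·v_0 = (0, 2).
v_2 = A·v_1 = (5, 6).
v_3 = A·v_2 = (2, 3).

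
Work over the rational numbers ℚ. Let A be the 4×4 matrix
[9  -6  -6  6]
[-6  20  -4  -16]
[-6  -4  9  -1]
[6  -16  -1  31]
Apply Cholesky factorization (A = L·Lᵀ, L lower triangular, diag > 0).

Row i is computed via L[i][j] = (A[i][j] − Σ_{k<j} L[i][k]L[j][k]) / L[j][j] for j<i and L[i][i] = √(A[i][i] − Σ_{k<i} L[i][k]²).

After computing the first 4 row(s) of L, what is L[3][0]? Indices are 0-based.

L[3][0] = 2

Step 1: L[0][0] = √(9) = 3.
  L[1][0] = (-6) / L[0][0] = -2.
Step 2: L[1][1] = √(16) = 4.
  L[2][0] = (-6) / L[0][0] = -2.
  L[2][1] = (-8) / L[1][1] = -2.
Step 3: L[2][2] = √(1) = 1.
  L[3][0] = (6) / L[0][0] = 2.
  L[3][1] = (-12) / L[1][1] = -3.
  L[3][2] = (-3) / L[2][2] = -3.
Step 4: L[3][3] = √(9) = 3.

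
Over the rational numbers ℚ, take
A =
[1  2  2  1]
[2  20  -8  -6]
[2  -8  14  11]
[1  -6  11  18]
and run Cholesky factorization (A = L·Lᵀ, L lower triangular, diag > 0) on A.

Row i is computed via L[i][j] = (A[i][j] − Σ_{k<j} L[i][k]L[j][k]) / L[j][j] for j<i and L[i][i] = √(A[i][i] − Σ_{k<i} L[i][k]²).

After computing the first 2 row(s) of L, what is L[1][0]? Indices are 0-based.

Step 1: L[0][0] = √(1) = 1.
  L[1][0] = (2) / L[0][0] = 2.
Step 2: L[1][1] = √(16) = 4.

L[1][0] = 2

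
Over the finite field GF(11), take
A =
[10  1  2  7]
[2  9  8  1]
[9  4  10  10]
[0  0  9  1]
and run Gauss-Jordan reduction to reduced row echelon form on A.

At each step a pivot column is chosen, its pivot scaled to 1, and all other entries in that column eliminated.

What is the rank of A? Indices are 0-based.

[1] R0 /= 10  ⇒  (1, 10, 9, 4)
     R1 -= 2·R0  ⇒  (0, 0, 1, 4)
     R2 -= 9·R0  ⇒  (0, 2, 6, 7)
[2] R1 <-> R2
[2] R1 /= 2  ⇒  (0, 1, 3, 9)
     R0 -= 10·R1  ⇒  (1, 0, 1, 2)
[3] R2 /= 1  ⇒  (0, 0, 1, 4)
     R0 -= 1·R2  ⇒  (1, 0, 0, 9)
     R1 -= 3·R2  ⇒  (0, 1, 0, 8)
     R3 -= 9·R2  ⇒  (0, 0, 0, 9)
[4] R3 /= 9  ⇒  (0, 0, 0, 1)
     R0 -= 9·R3  ⇒  (1, 0, 0, 0)
     R1 -= 8·R3  ⇒  (0, 1, 0, 0)
     R2 -= 4·R3  ⇒  (0, 0, 1, 0)

rank = 4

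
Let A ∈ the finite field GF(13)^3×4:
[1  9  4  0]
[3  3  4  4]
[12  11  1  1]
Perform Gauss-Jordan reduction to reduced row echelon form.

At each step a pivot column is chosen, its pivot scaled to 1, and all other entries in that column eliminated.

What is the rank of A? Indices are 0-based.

step 1: normalize row 0 (÷1) = (1, 9, 4, 0)
  row 1: subtract 3×row0 = (0, 2, 5, 4)
  row 2: subtract 12×row0 = (0, 7, 5, 1)
step 2: normalize row 1 (÷2) = (0, 1, 9, 2)
  row 0: subtract 9×row1 = (1, 0, 1, 8)
  row 2: subtract 7×row1 = (0, 0, 7, 0)
step 3: normalize row 2 (÷7) = (0, 0, 1, 0)
  row 0: subtract 1×row2 = (1, 0, 0, 8)
  row 1: subtract 9×row2 = (0, 1, 0, 2)

rank = 3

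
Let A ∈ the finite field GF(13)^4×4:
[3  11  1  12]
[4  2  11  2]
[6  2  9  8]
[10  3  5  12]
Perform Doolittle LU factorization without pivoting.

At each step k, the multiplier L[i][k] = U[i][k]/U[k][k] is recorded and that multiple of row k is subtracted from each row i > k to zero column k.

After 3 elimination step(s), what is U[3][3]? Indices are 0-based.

U[3][3] = 11

[col 0] pivot 3
  R1 -= 10*R0 → (0, 9, 1, 12)  (L[1][0] := 10)
  R2 -= 2*R0 → (0, 6, 7, 10)  (L[2][0] := 2)
  R3 -= 12*R0 → (0, 1, 6, 11)  (L[3][0] := 12)
[col 1] pivot 9
  R2 -= 5*R1 → (0, 0, 2, 2)  (L[2][1] := 5)
  R3 -= 3*R1 → (0, 0, 3, 1)  (L[3][1] := 3)
[col 2] pivot 2
  R3 -= 8*R2 → (0, 0, 0, 11)  (L[3][2] := 8)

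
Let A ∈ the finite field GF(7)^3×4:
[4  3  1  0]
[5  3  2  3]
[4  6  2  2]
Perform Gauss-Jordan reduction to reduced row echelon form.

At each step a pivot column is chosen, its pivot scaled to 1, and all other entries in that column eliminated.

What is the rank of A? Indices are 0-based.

rank = 3

step 1: normalize row 0 (÷4) = (1, 6, 2, 0)
  row 1: subtract 5×row0 = (0, 1, 6, 3)
  row 2: subtract 4×row0 = (0, 3, 1, 2)
step 2: normalize row 1 (÷1) = (0, 1, 6, 3)
  row 0: subtract 6×row1 = (1, 0, 1, 3)
  row 2: subtract 3×row1 = (0, 0, 4, 0)
step 3: normalize row 2 (÷4) = (0, 0, 1, 0)
  row 0: subtract 1×row2 = (1, 0, 0, 3)
  row 1: subtract 6×row2 = (0, 1, 0, 3)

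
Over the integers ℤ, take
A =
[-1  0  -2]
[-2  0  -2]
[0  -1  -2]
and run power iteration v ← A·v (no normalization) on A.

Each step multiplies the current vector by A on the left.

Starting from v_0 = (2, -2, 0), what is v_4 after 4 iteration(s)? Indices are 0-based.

v_0 = (2, -2, 0).
v_1 = A·v_0 = (-2, -4, 2).
v_2 = A·v_1 = (-2, 0, 0).
v_3 = A·v_2 = (2, 4, 0).
v_4 = A·v_3 = (-2, -4, -4).

v_4 = (-2, -4, -4)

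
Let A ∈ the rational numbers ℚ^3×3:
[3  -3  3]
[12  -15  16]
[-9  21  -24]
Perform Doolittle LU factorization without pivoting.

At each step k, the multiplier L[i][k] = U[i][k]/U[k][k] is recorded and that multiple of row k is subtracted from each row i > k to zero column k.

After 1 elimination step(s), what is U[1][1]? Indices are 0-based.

U[1][1] = -3

k=0: U[0][0]=3
  eliminate (1,0): mult=4, new row 1: (0, -3, 4); set L[1][0]=4
  eliminate (2,0): mult=-3, new row 2: (0, 12, -15); set L[2][0]=-3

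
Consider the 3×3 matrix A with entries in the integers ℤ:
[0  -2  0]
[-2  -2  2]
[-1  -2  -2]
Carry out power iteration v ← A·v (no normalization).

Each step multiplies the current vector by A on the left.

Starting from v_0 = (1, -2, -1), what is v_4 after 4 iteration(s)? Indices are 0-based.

v_0 = (1, -2, -1).
v_1 = A·v_0 = (4, 0, 5).
v_2 = A·v_1 = (0, 2, -14).
v_3 = A·v_2 = (-4, -32, 24).
v_4 = A·v_3 = (64, 120, 20).

v_4 = (64, 120, 20)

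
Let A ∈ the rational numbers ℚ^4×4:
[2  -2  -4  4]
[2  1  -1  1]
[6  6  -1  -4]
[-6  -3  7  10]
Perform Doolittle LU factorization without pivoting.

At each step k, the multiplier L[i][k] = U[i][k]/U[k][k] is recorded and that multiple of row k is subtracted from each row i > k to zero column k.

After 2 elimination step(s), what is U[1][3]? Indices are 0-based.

k=0: U[0][0]=2
  eliminate (1,0): mult=1, new row 1: (0, 3, 3, -3); set L[1][0]=1
  eliminate (2,0): mult=3, new row 2: (0, 12, 11, -16); set L[2][0]=3
  eliminate (3,0): mult=-3, new row 3: (0, -9, -5, 22); set L[3][0]=-3
k=1: U[1][1]=3
  eliminate (2,1): mult=4, new row 2: (0, 0, -1, -4); set L[2][1]=4
  eliminate (3,1): mult=-3, new row 3: (0, 0, 4, 13); set L[3][1]=-3

U[1][3] = -3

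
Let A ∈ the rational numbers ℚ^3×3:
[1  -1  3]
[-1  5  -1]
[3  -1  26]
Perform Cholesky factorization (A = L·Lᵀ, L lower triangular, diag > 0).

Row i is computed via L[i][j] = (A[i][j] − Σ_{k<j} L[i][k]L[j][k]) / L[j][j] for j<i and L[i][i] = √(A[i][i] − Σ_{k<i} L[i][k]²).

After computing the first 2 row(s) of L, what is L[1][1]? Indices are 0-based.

Step 1: L[0][0] = √(1) = 1.
  L[1][0] = (-1) / L[0][0] = -1.
Step 2: L[1][1] = √(4) = 2.

L[1][1] = 2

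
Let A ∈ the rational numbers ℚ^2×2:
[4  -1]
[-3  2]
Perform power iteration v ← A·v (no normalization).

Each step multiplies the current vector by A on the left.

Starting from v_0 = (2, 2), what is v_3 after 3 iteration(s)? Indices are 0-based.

v_0 = (2, 2).
v_1 = A·v_0 = (6, -2).
v_2 = A·v_1 = (26, -22).
v_3 = A·v_2 = (126, -122).

v_3 = (126, -122)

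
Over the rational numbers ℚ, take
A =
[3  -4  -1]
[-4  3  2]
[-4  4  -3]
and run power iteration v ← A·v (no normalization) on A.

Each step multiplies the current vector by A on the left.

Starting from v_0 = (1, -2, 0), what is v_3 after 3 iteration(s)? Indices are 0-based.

v_0 = (1, -2, 0).
v_1 = A·v_0 = (11, -10, -12).
v_2 = A·v_1 = (85, -98, -48).
v_3 = A·v_2 = (695, -730, -588).

v_3 = (695, -730, -588)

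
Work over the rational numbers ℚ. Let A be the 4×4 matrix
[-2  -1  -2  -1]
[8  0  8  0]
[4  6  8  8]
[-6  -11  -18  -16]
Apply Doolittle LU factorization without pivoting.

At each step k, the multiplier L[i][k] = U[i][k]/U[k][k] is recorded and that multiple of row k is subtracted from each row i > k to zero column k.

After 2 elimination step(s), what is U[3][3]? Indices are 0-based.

U[3][3] = -5

k=0: U[0][0]=-2
  eliminate (1,0): mult=-4, new row 1: (0, -4, 0, -4); set L[1][0]=-4
  eliminate (2,0): mult=-2, new row 2: (0, 4, 4, 6); set L[2][0]=-2
  eliminate (3,0): mult=3, new row 3: (0, -8, -12, -13); set L[3][0]=3
k=1: U[1][1]=-4
  eliminate (2,1): mult=-1, new row 2: (0, 0, 4, 2); set L[2][1]=-1
  eliminate (3,1): mult=2, new row 3: (0, 0, -12, -5); set L[3][1]=2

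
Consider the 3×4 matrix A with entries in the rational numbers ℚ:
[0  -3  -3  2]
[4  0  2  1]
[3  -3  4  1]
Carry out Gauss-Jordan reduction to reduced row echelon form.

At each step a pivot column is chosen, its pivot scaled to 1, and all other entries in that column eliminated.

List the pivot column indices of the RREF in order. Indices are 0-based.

pivot columns: 0, 1, 2

step 1: exchange rows 0,1
step 1: normalize row 0 (÷4) = (1, 0, 1/2, 1/4)
  row 2: subtract 3×row0 = (0, -3, 5/2, 1/4)
step 2: normalize row 1 (÷-3) = (0, 1, 1, -2/3)
  row 2: subtract -3×row1 = (0, 0, 11/2, -7/4)
step 3: normalize row 2 (÷11/2) = (0, 0, 1, -7/22)
  row 0: subtract 1/2×row2 = (1, 0, 0, 9/22)
  row 1: subtract 1×row2 = (0, 1, 0, -23/66)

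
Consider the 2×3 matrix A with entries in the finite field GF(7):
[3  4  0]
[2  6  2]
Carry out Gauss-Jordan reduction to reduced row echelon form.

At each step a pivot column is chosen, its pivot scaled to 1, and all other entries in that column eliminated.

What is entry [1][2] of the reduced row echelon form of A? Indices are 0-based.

M[1][2] = 2

[1] R0 /= 3  ⇒  (1, 6, 0)
     R1 -= 2·R0  ⇒  (0, 1, 2)
[2] R1 /= 1  ⇒  (0, 1, 2)
     R0 -= 6·R1  ⇒  (1, 0, 2)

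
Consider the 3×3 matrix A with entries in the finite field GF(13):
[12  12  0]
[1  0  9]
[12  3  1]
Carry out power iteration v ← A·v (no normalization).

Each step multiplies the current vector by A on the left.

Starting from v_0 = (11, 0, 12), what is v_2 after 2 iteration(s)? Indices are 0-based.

v_0 = (11, 0, 12).
v_1 = A·v_0 = (2, 2, 1).
v_2 = A·v_1 = (9, 11, 5).

v_2 = (9, 11, 5)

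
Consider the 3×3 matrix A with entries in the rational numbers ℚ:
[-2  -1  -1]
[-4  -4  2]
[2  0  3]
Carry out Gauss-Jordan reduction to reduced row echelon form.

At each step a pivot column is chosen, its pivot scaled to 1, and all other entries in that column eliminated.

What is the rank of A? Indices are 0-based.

rank = 2

step 1: normalize row 0 (÷-2) = (1, 1/2, 1/2)
  row 1: subtract -4×row0 = (0, -2, 4)
  row 2: subtract 2×row0 = (0, -1, 2)
step 2: normalize row 1 (÷-2) = (0, 1, -2)
  row 0: subtract 1/2×row1 = (1, 0, 3/2)
  row 2: subtract -1×row1 = (0, 0, 0)
skip col 2 (zero from row 2)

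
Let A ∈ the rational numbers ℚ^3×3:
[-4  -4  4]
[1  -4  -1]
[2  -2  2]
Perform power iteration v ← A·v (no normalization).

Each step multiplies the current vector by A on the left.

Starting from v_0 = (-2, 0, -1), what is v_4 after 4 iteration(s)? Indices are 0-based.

v_0 = (-2, 0, -1).
v_1 = A·v_0 = (4, -1, -6).
v_2 = A·v_1 = (-36, 14, -2).
v_3 = A·v_2 = (80, -90, -104).
v_4 = A·v_3 = (-376, 544, 132).

v_4 = (-376, 544, 132)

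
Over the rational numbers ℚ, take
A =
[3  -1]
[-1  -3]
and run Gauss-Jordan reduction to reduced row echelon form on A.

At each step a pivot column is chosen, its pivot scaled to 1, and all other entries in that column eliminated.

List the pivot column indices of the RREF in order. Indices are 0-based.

pivot columns: 0, 1

pivot(0,0)=3: scale R0 → (1, -1/3)
  clear (1,0): R1 −= (-1)R0 → (0, -10/3)
pivot(1,1)=-10/3: scale R1 → (0, 1)
  clear (0,1): R0 −= (-1/3)R1 → (1, 0)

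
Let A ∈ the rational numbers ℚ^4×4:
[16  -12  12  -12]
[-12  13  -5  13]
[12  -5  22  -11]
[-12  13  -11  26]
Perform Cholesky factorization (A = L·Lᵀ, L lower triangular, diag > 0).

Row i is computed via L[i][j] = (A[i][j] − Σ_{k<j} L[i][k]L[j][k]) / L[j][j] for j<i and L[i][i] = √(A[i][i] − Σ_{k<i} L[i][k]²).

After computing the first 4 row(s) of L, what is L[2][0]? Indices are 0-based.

Step 1: L[0][0] = √(16) = 4.
  L[1][0] = (-12) / L[0][0] = -3.
Step 2: L[1][1] = √(4) = 2.
  L[2][0] = (12) / L[0][0] = 3.
  L[2][1] = (4) / L[1][1] = 2.
Step 3: L[2][2] = √(9) = 3.
  L[3][0] = (-12) / L[0][0] = -3.
  L[3][1] = (4) / L[1][1] = 2.
  L[3][2] = (-6) / L[2][2] = -2.
Step 4: L[3][3] = √(9) = 3.

L[2][0] = 3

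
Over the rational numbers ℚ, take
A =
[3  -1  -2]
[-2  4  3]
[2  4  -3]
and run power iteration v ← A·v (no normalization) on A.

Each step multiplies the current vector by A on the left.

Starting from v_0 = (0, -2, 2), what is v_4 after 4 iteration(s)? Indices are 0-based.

v_4 = (768, -1362, 226)

v_0 = (0, -2, 2).
v_1 = A·v_0 = (-2, -2, -14).
v_2 = A·v_1 = (24, -46, 30).
v_3 = A·v_2 = (58, -142, -226).
v_4 = A·v_3 = (768, -1362, 226).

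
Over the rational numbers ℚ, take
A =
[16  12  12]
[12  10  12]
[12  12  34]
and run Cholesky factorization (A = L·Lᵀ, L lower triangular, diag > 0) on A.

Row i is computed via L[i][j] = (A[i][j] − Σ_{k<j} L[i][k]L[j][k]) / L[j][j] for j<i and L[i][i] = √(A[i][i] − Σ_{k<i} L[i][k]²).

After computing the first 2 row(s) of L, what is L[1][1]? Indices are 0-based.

Step 1: L[0][0] = √(16) = 4.
  L[1][0] = (12) / L[0][0] = 3.
Step 2: L[1][1] = √(1) = 1.

L[1][1] = 1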